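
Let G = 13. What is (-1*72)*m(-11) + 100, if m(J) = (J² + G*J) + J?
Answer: 2476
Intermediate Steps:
m(J) = J² + 14*J (m(J) = (J² + 13*J) + J = J² + 14*J)
(-1*72)*m(-11) + 100 = (-1*72)*(-11*(14 - 11)) + 100 = -(-792)*3 + 100 = -72*(-33) + 100 = 2376 + 100 = 2476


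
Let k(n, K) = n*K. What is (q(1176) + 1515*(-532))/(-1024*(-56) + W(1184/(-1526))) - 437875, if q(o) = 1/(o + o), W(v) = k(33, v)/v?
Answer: -59093435178959/134950704 ≈ -4.3789e+5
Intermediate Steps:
k(n, K) = K*n
W(v) = 33 (W(v) = (v*33)/v = (33*v)/v = 33)
q(o) = 1/(2*o)
(q(1176) + 1515*(-532))/(-1024*(-56) + W(1184/(-1526))) - 437875 = ((½)/1176 + 1515*(-532))/(-1024*(-56) + 33) - 437875 = ((½)*(1/1176) - 805980)/(57344 + 33) - 437875 = (1/2352 - 805980)/57377 - 437875 = -1895664959/2352*1/57377 - 437875 = -1895664959/134950704 - 437875 = -59093435178959/134950704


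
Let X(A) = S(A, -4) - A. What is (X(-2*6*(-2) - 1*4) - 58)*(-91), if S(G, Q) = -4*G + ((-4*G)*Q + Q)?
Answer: -14378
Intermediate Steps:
S(G, Q) = Q - 4*G - 4*G*Q (S(G, Q) = -4*G + (-4*G*Q + Q) = -4*G + (Q - 4*G*Q) = Q - 4*G - 4*G*Q)
X(A) = -4 + 11*A (X(A) = (-4 - 4*A - 4*A*(-4)) - A = (-4 - 4*A + 16*A) - A = (-4 + 12*A) - A = -4 + 11*A)
(X(-2*6*(-2) - 1*4) - 58)*(-91) = ((-4 + 11*(-2*6*(-2) - 1*4)) - 58)*(-91) = ((-4 + 11*(-12*(-2) - 4)) - 58)*(-91) = ((-4 + 11*(24 - 4)) - 58)*(-91) = ((-4 + 11*20) - 58)*(-91) = ((-4 + 220) - 58)*(-91) = (216 - 58)*(-91) = 158*(-91) = -14378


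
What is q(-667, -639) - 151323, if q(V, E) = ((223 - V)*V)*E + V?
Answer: 379177580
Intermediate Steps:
q(V, E) = V + E*V*(223 - V) (q(V, E) = (V*(223 - V))*E + V = E*V*(223 - V) + V = V + E*V*(223 - V))
q(-667, -639) - 151323 = -667*(1 + 223*(-639) - 1*(-639)*(-667)) - 151323 = -667*(1 - 142497 - 426213) - 151323 = -667*(-568709) - 151323 = 379328903 - 151323 = 379177580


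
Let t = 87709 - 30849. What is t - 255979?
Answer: -199119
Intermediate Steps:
t = 56860
t - 255979 = 56860 - 255979 = -199119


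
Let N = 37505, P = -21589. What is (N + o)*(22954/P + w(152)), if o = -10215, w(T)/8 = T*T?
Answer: 108895698915260/21589 ≈ 5.0440e+9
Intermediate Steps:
w(T) = 8*T² (w(T) = 8*(T*T) = 8*T²)
(N + o)*(22954/P + w(152)) = (37505 - 10215)*(22954/(-21589) + 8*152²) = 27290*(22954*(-1/21589) + 8*23104) = 27290*(-22954/21589 + 184832) = 27290*(3990315094/21589) = 108895698915260/21589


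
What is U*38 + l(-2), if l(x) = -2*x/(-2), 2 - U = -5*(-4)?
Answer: -686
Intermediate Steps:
U = -18 (U = 2 - (-5)*(-4) = 2 - 1*20 = 2 - 20 = -18)
l(x) = x (l(x) = -2*x*(-½) = x)
U*38 + l(-2) = -18*38 - 2 = -684 - 2 = -686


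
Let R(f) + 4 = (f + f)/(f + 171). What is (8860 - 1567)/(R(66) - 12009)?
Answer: -576147/948983 ≈ -0.60712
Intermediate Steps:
R(f) = -4 + 2*f/(171 + f) (R(f) = -4 + (f + f)/(f + 171) = -4 + (2*f)/(171 + f) = -4 + 2*f/(171 + f))
(8860 - 1567)/(R(66) - 12009) = (8860 - 1567)/(2*(-342 - 1*66)/(171 + 66) - 12009) = 7293/(2*(-342 - 66)/237 - 12009) = 7293/(2*(1/237)*(-408) - 12009) = 7293/(-272/79 - 12009) = 7293/(-948983/79) = 7293*(-79/948983) = -576147/948983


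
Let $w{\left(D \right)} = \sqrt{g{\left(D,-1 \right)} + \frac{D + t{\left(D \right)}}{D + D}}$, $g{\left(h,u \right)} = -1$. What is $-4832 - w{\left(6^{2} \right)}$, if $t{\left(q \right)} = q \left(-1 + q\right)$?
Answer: $-4832 - \sqrt{17} \approx -4836.1$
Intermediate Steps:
$w{\left(D \right)} = \sqrt{-1 + \frac{D + D \left(-1 + D\right)}{2 D}}$ ($w{\left(D \right)} = \sqrt{-1 + \frac{D + D \left(-1 + D\right)}{D + D}} = \sqrt{-1 + \frac{D + D \left(-1 + D\right)}{2 D}}$)
$-4832 - w{\left(6^{2} \right)} = -4832 - \frac{\sqrt{-4 + 2 \cdot 6^{2}}}{2} = -4832 - \frac{\sqrt{-4 + 2 \cdot 36}}{2} = -4832 - \frac{\sqrt{-4 + 72}}{2} = -4832 - \frac{\sqrt{68}}{2} = -4832 - \frac{2 \sqrt{17}}{2} = -4832 - \sqrt{17}$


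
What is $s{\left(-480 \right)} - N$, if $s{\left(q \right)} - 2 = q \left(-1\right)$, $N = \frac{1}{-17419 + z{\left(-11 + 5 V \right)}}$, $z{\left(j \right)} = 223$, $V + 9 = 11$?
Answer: $\frac{8288473}{17196} \approx 482.0$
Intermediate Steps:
$V = 2$ ($V = -9 + 11 = 2$)
$N = - \frac{1}{17196}$ ($N = \frac{1}{-17419 + 223} = \frac{1}{-17196} = - \frac{1}{17196} \approx -5.8153 \cdot 10^{-5}$)
$s{\left(q \right)} = 2 - q$ ($s{\left(q \right)} = 2 + q \left(-1\right) = 2 - q$)
$s{\left(-480 \right)} - N = \left(2 - -480\right) - - \frac{1}{17196} = \left(2 + 480\right) + \frac{1}{17196} = 482 + \frac{1}{17196} = \frac{8288473}{17196}$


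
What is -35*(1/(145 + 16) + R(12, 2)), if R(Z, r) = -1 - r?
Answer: 2410/23 ≈ 104.78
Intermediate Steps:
-35*(1/(145 + 16) + R(12, 2)) = -35*(1/(145 + 16) + (-1 - 1*2)) = -35*(1/161 + (-1 - 2)) = -35*(1/161 - 3) = -35*(-482/161) = 2410/23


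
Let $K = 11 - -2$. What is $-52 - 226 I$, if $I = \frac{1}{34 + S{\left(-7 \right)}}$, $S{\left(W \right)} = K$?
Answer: $- \frac{2670}{47} \approx -56.809$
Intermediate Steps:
$K = 13$ ($K = 11 + 2 = 13$)
$S{\left(W \right)} = 13$
$I = \frac{1}{47}$ ($I = \frac{1}{34 + 13} = \frac{1}{47} \approx 0.021277$)
$-52 - 226 I = -52 - \frac{226}{47} = - \frac{2670}{47}$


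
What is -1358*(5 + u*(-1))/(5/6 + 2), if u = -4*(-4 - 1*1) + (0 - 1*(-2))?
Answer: 8148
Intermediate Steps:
u = 22 (u = -4*(-4 - 1) + (0 + 2) = -4*(-5) + 2 = 20 + 2 = 22)
-1358*(5 + u*(-1))/(5/6 + 2) = -1358*(5 + 22*(-1))/(5/6 + 2) = -1358*(5 - 22)/(5*(⅙) + 2) = -(-23086)/(⅚ + 2) = -(-23086)/17/6 = -(-23086)*6/17 = -1358*(-6) = 8148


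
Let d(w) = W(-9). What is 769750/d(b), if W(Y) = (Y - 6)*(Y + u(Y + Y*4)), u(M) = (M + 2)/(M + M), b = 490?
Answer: 4618500/767 ≈ 6021.5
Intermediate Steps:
u(M) = (2 + M)/(2*M) (u(M) = (2 + M)/((2*M)) = (2 + M)*(1/(2*M)) = (2 + M)/(2*M))
W(Y) = (-6 + Y)*(Y + (2 + 5*Y)/(10*Y)) (W(Y) = (Y - 6)*(Y + (2 + (Y + Y*4))/(2*(Y + Y*4))) = (-6 + Y)*(Y + (2 + (Y + 4*Y))/(2*(Y + 4*Y))) = (-6 + Y)*(Y + (2 + 5*Y)/(2*((5*Y)))) = (-6 + Y)*(Y + (1/(5*Y))*(2 + 5*Y)/2) = (-6 + Y)*(Y + (2 + 5*Y)/(10*Y)))
d(w) = 767/6 (d(w) = -14/5 + (-9)² - 11/2*(-9) - 6/5/(-9) = -14/5 + 81 + 99/2 - 6/5*(-⅑) = -14/5 + 81 + 99/2 + 2/15 = 767/6)
769750/d(b) = 769750/(767/6) = 769750*(6/767) = 4618500/767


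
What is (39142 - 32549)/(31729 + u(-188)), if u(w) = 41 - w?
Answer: 347/1682 ≈ 0.20630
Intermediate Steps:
(39142 - 32549)/(31729 + u(-188)) = (39142 - 32549)/(31729 + (41 - 1*(-188))) = 6593/(31729 + (41 + 188)) = 6593/(31729 + 229) = 6593/31958 = 6593*(1/31958) = 347/1682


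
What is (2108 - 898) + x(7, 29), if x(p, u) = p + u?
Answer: 1246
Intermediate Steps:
(2108 - 898) + x(7, 29) = (2108 - 898) + (7 + 29) = 1210 + 36 = 1246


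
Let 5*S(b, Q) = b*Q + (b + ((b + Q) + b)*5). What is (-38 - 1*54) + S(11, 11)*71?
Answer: 20627/5 ≈ 4125.4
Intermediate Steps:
S(b, Q) = Q + 11*b/5 + Q*b/5 (S(b, Q) = (b*Q + (b + ((b + Q) + b)*5))/5 = (Q*b + (b + ((Q + b) + b)*5))/5 = (Q*b + (b + (Q + 2*b)*5))/5 = (Q*b + (b + (5*Q + 10*b)))/5 = (Q*b + (5*Q + 11*b))/5 = (5*Q + 11*b + Q*b)/5 = Q + 11*b/5 + Q*b/5)
(-38 - 1*54) + S(11, 11)*71 = (-38 - 1*54) + (11 + (11/5)*11 + (⅕)*11*11)*71 = (-38 - 54) + (11 + 121/5 + 121/5)*71 = -92 + (297/5)*71 = -92 + 21087/5 = 20627/5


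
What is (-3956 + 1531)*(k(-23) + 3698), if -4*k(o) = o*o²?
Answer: -65375575/4 ≈ -1.6344e+7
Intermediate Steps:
k(o) = -o³/4 (k(o) = -o*o²/4 = -o³/4)
(-3956 + 1531)*(k(-23) + 3698) = (-3956 + 1531)*(-¼*(-23)³ + 3698) = -2425*(-¼*(-12167) + 3698) = -2425*(12167/4 + 3698) = -2425*26959/4 = -65375575/4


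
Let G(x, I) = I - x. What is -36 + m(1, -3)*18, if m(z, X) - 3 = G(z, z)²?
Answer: 18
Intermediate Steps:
m(z, X) = 3 (m(z, X) = 3 + (z - z)² = 3 + 0² = 3 + 0 = 3)
-36 + m(1, -3)*18 = -36 + 3*18 = -36 + 54 = 18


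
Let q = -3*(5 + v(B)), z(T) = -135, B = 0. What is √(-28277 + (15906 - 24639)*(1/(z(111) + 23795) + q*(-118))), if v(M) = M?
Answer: I*√12823697710355/910 ≈ 3935.2*I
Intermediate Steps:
q = -15 (q = -3*(5 + 0) = -3*5 = -15)
√(-28277 + (15906 - 24639)*(1/(z(111) + 23795) + q*(-118))) = √(-28277 + (15906 - 24639)*(1/(-135 + 23795) - 15*(-118))) = √(-28277 - 8733*(1/23660 + 1770)) = √(-28277 - 8733*41878201/23660) = √(-28277 - 365722329333/23660) = √(-366391363153/23660) = I*√12823697710355/910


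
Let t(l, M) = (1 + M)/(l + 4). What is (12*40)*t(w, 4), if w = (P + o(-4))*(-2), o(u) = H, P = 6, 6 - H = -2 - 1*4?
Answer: -75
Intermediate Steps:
H = 12 (H = 6 - (-2 - 1*4) = 6 - (-2 - 4) = 6 - 1*(-6) = 6 + 6 = 12)
o(u) = 12
w = -36 (w = (6 + 12)*(-2) = 18*(-2) = -36)
t(l, M) = (1 + M)/(4 + l)
(12*40)*t(w, 4) = (12*40)*((1 + 4)/(4 - 36)) = 480*(5/(-32)) = 480*(-1/32*5) = 480*(-5/32) = -75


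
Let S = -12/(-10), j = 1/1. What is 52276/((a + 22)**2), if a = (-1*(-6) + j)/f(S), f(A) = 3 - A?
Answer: 4234356/54289 ≈ 77.997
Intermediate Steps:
j = 1
S = 6/5 (S = -12*(-1/10) = 6/5 ≈ 1.2000)
a = 35/9 (a = (-1*(-6) + 1)/(3 - 1*6/5) = (6 + 1)/(3 - 6/5) = 7/(9/5) = 7*(5/9) = 35/9 ≈ 3.8889)
52276/((a + 22)**2) = 52276/((35/9 + 22)**2) = 52276/((233/9)**2) = 52276/(54289/81) = 52276*(81/54289) = 4234356/54289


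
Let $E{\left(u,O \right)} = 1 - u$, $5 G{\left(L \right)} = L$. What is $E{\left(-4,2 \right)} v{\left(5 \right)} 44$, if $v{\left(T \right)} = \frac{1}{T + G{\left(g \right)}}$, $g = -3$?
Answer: $50$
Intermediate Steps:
$G{\left(L \right)} = \frac{L}{5}$
$v{\left(T \right)} = \frac{1}{- \frac{3}{5} + T}$ ($v{\left(T \right)} = \frac{1}{T + \frac{1}{5} \left(-3\right)} = \frac{1}{T - \frac{3}{5}} = \frac{1}{- \frac{3}{5} + T}$)
$E{\left(-4,2 \right)} v{\left(5 \right)} 44 = \left(1 - -4\right) \frac{5}{-3 + 5 \cdot 5} \cdot 44 = \left(1 + 4\right) \frac{5}{-3 + 25} \cdot 44 = 5 \cdot \frac{5}{22} \cdot 44 = \frac{25}{22} \cdot 44 = 50$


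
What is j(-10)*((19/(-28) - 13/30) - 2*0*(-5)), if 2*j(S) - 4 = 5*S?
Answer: 10741/420 ≈ 25.574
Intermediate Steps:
j(S) = 2 + 5*S/2 (j(S) = 2 + (5*S)/2 = 2 + 5*S/2)
j(-10)*((19/(-28) - 13/30) - 2*0*(-5)) = (2 + (5/2)*(-10))*((19/(-28) - 13/30) - 2*0*(-5)) = (2 - 25)*((19*(-1/28) - 13*1/30) + 0*(-5)) = -23*((-19/28 - 13/30) + 0) = -23*(-467/420 + 0) = -23*(-467/420) = 10741/420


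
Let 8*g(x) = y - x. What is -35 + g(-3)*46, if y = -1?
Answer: -47/2 ≈ -23.500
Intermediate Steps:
g(x) = -⅛ - x/8 (g(x) = (-1 - x)/8 = -⅛ - x/8)
-35 + g(-3)*46 = -35 + (-⅛ - ⅛*(-3))*46 = -35 + (-⅛ + 3/8)*46 = -35 + (¼)*46 = -35 + 23/2 = -47/2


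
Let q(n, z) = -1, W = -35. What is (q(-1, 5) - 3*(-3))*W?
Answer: -280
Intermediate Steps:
(q(-1, 5) - 3*(-3))*W = (-1 - 3*(-3))*(-35) = (-1 + 9)*(-35) = 8*(-35) = -280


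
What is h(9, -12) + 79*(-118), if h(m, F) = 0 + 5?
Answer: -9317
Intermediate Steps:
h(m, F) = 5
h(9, -12) + 79*(-118) = 5 + 79*(-118) = 5 - 9322 = -9317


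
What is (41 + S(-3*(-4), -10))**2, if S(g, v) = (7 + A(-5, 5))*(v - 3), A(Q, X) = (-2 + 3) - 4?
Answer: 121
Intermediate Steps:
A(Q, X) = -3 (A(Q, X) = 1 - 4 = -3)
S(g, v) = -12 + 4*v (S(g, v) = (7 - 3)*(v - 3) = 4*(-3 + v) = -12 + 4*v)
(41 + S(-3*(-4), -10))**2 = (41 + (-12 + 4*(-10)))**2 = (41 + (-12 - 40))**2 = (41 - 52)**2 = (-11)**2 = 121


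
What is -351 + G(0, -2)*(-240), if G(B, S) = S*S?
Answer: -1311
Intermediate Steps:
G(B, S) = S²
-351 + G(0, -2)*(-240) = -351 + (-2)²*(-240) = -351 + 4*(-240) = -351 - 960 = -1311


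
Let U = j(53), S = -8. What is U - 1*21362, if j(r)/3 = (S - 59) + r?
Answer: -21404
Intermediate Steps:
j(r) = -201 + 3*r (j(r) = 3*((-8 - 59) + r) = 3*(-67 + r) = -201 + 3*r)
U = -42 (U = -201 + 3*53 = -201 + 159 = -42)
U - 1*21362 = -42 - 1*21362 = -42 - 21362 = -21404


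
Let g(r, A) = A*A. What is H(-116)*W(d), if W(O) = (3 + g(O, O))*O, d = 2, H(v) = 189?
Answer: 2646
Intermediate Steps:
g(r, A) = A²
W(O) = O*(3 + O²) (W(O) = (3 + O²)*O = O*(3 + O²))
H(-116)*W(d) = 189*(2*(3 + 2²)) = 189*(2*(3 + 4)) = 189*(2*7) = 189*14 = 2646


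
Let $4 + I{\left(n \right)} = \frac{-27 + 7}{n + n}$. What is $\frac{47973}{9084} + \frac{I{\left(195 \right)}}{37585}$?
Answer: $\frac{23439369241}{4438487820} \approx 5.2809$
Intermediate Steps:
$I{\left(n \right)} = -4 - \frac{10}{n}$ ($I{\left(n \right)} = -4 + \frac{-27 + 7}{n + n} = -4 - \frac{20}{2 n} = -4 - 20 \frac{1}{2 n} = -4 - \frac{10}{n}$)
$\frac{47973}{9084} + \frac{I{\left(195 \right)}}{37585} = \frac{47973}{9084} + \frac{-4 - \frac{10}{195}}{37585} = 47973 \cdot \frac{1}{9084} + \left(-4 - \frac{2}{39}\right) \frac{1}{37585} = \frac{15991}{3028} + \left(-4 - \frac{2}{39}\right) \frac{1}{37585} = \frac{15991}{3028} - \frac{158}{1465815} = \frac{23439369241}{4438487820}$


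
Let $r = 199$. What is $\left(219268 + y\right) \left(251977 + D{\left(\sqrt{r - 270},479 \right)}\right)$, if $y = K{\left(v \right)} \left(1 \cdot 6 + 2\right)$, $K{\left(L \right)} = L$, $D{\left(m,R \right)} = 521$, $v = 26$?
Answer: $55417251048$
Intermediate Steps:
$y = 208$ ($y = 26 \left(1 \cdot 6 + 2\right) = 26 \left(6 + 2\right) = 26 \cdot 8 = 208$)
$\left(219268 + y\right) \left(251977 + D{\left(\sqrt{r - 270},479 \right)}\right) = \left(219268 + 208\right) \left(251977 + 521\right) = 219476 \cdot 252498 = 55417251048$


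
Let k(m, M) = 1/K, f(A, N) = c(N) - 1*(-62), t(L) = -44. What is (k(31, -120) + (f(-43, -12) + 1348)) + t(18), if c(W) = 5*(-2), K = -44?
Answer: 59663/44 ≈ 1356.0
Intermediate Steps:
c(W) = -10
f(A, N) = 52 (f(A, N) = -10 - 1*(-62) = -10 + 62 = 52)
k(m, M) = -1/44 (k(m, M) = 1/(-44) = -1/44)
(k(31, -120) + (f(-43, -12) + 1348)) + t(18) = (-1/44 + (52 + 1348)) - 44 = (-1/44 + 1400) - 44 = 61599/44 - 44 = 59663/44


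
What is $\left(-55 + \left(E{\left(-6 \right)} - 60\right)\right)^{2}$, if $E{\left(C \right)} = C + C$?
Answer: $16129$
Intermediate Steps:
$E{\left(C \right)} = 2 C$
$\left(-55 + \left(E{\left(-6 \right)} - 60\right)\right)^{2} = \left(-55 + \left(2 \left(-6\right) - 60\right)\right)^{2} = \left(-55 - 72\right)^{2} = \left(-127\right)^{2} = 16129$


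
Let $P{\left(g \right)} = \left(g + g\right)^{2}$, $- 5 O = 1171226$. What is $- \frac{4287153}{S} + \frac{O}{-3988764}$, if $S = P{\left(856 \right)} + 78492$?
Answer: $- \frac{20494369513981}{15004912471380} \approx -1.3658$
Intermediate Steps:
$O = - \frac{1171226}{5}$ ($O = \left(- \frac{1}{5}\right) 1171226 = - \frac{1171226}{5} \approx -2.3425 \cdot 10^{5}$)
$P{\left(g \right)} = 4 g^{2}$ ($P{\left(g \right)} = \left(2 g\right)^{2} = 4 g^{2}$)
$S = 3009436$ ($S = 4 \cdot 856^{2} + 78492 = 4 \cdot 732736 + 78492 = 2930944 + 78492 = 3009436$)
$- \frac{4287153}{S} + \frac{O}{-3988764} = - \frac{4287153}{3009436} - \frac{1171226}{5 \left(-3988764\right)} = \left(-4287153\right) \frac{1}{3009436} - - \frac{585613}{9971910} = - \frac{4287153}{3009436} + \frac{585613}{9971910} = - \frac{20494369513981}{15004912471380}$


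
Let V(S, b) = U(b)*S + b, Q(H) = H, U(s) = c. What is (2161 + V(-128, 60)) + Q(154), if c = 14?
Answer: 583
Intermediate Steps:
U(s) = 14
V(S, b) = b + 14*S (V(S, b) = 14*S + b = b + 14*S)
(2161 + V(-128, 60)) + Q(154) = (2161 + (60 + 14*(-128))) + 154 = (2161 + (60 - 1792)) + 154 = (2161 - 1732) + 154 = 429 + 154 = 583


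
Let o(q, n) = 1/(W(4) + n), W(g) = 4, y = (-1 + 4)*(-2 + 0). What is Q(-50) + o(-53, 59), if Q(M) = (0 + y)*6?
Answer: -2267/63 ≈ -35.984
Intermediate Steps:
y = -6 (y = 3*(-2) = -6)
Q(M) = -36 (Q(M) = (0 - 6)*6 = -6*6 = -36)
o(q, n) = 1/(4 + n)
Q(-50) + o(-53, 59) = -36 + 1/(4 + 59) = -36 + 1/63 = -2267/63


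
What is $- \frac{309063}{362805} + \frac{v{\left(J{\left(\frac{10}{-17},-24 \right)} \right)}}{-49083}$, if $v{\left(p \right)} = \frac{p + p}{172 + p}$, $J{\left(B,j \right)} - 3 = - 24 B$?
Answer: $- \frac{1083798283861}{1272251075005} \approx -0.85187$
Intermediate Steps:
$J{\left(B,j \right)} = 3 - 24 B$
$v{\left(p \right)} = \frac{2 p}{172 + p}$
$- \frac{309063}{362805} + \frac{v{\left(J{\left(\frac{10}{-17},-24 \right)} \right)}}{-49083} = - \frac{309063}{362805} + \frac{2 \left(3 - 24 \frac{10}{-17}\right) \frac{1}{172 - \left(-3 + 24 \frac{10}{-17}\right)}}{-49083} = \left(-309063\right) \frac{1}{362805} + \frac{2 \left(3 - 24 \cdot 10 \left(- \frac{1}{17}\right)\right)}{172 - \left(-3 + 24 \cdot 10 \left(- \frac{1}{17}\right)\right)} \left(- \frac{1}{49083}\right) = - \frac{103021}{120935} + \frac{2 \left(3 - - \frac{240}{17}\right)}{172 + \left(3 - - \frac{240}{17}\right)} \left(- \frac{1}{49083}\right) = - \frac{103021}{120935} + \frac{2 \left(3 + \frac{240}{17}\right)}{172 + \left(3 + \frac{240}{17}\right)} \left(- \frac{1}{49083}\right) = - \frac{103021}{120935} + 2 \cdot \frac{291}{17} \frac{1}{172 + \frac{291}{17}} \left(- \frac{1}{49083}\right) = - \frac{103021}{120935} + 2 \cdot \frac{291}{17} \frac{1}{\frac{3215}{17}} \left(- \frac{1}{49083}\right) = - \frac{103021}{120935} + 2 \cdot \frac{291}{17} \cdot \frac{17}{3215} \left(- \frac{1}{49083}\right) = - \frac{103021}{120935} + \frac{582}{3215} \left(- \frac{1}{49083}\right) = - \frac{103021}{120935} - \frac{194}{52600615} = - \frac{1083798283861}{1272251075005}$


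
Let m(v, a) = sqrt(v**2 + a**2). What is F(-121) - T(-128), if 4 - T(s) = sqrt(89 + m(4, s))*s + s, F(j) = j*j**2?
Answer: -1771693 - 128*sqrt(89 + 20*sqrt(41)) ≈ -1.7736e+6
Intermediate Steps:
F(j) = j**3
m(v, a) = sqrt(a**2 + v**2)
T(s) = 4 - s - s*sqrt(89 + sqrt(16 + s**2)) (T(s) = 4 - (sqrt(89 + sqrt(s**2 + 4**2))*s + s) = 4 - (sqrt(89 + sqrt(s**2 + 16))*s + s) = 4 - (sqrt(89 + sqrt(16 + s**2))*s + s) = 4 - (s*sqrt(89 + sqrt(16 + s**2)) + s) = 4 - (s + s*sqrt(89 + sqrt(16 + s**2))) = 4 + (-s - s*sqrt(89 + sqrt(16 + s**2))) = 4 - s - s*sqrt(89 + sqrt(16 + s**2)))
F(-121) - T(-128) = (-121)**3 - (4 - 1*(-128) - 1*(-128)*sqrt(89 + sqrt(16 + (-128)**2))) = -1771561 - (4 + 128 - 1*(-128)*sqrt(89 + sqrt(16 + 16384))) = -1771561 - (4 + 128 - 1*(-128)*sqrt(89 + sqrt(16400))) = -1771561 - (4 + 128 - 1*(-128)*sqrt(89 + 20*sqrt(41))) = -1771561 - (4 + 128 + 128*sqrt(89 + 20*sqrt(41))) = -1771561 - (132 + 128*sqrt(89 + 20*sqrt(41))) = -1771561 + (-132 - 128*sqrt(89 + 20*sqrt(41))) = -1771693 - 128*sqrt(89 + 20*sqrt(41))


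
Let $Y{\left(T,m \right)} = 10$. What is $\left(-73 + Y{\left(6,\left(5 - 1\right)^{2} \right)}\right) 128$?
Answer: $-8064$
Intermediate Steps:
$\left(-73 + Y{\left(6,\left(5 - 1\right)^{2} \right)}\right) 128 = \left(-73 + 10\right) 128 = \left(-63\right) 128 = -8064$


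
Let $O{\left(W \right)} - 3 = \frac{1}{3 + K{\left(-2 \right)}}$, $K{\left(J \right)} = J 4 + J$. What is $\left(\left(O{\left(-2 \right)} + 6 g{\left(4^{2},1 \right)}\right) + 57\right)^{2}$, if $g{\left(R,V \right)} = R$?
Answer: $\frac{1190281}{49} \approx 24291.0$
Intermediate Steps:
$K{\left(J \right)} = 5 J$ ($K{\left(J \right)} = 4 J + J = 5 J$)
$O{\left(W \right)} = \frac{20}{7}$ ($O{\left(W \right)} = 3 + \frac{1}{3 + 5 \left(-2\right)} = 3 + \frac{1}{3 - 10} = 3 + \frac{1}{-7} = 3 - \frac{1}{7} = \frac{20}{7}$)
$\left(\left(O{\left(-2 \right)} + 6 g{\left(4^{2},1 \right)}\right) + 57\right)^{2} = \left(\left(\frac{20}{7} + 6 \cdot 4^{2}\right) + 57\right)^{2} = \left(\left(\frac{20}{7} + 6 \cdot 16\right) + 57\right)^{2} = \left(\left(\frac{20}{7} + 96\right) + 57\right)^{2} = \left(\frac{692}{7} + 57\right)^{2} = \left(\frac{1091}{7}\right)^{2} = \frac{1190281}{49}$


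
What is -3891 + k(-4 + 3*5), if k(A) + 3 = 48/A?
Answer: -42786/11 ≈ -3889.6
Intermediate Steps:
k(A) = -3 + 48/A
-3891 + k(-4 + 3*5) = -3891 + (-3 + 48/(-4 + 3*5)) = -3891 + (-3 + 48/(-4 + 15)) = -3891 + (-3 + 48/11) = -3891 + 15/11 = -42786/11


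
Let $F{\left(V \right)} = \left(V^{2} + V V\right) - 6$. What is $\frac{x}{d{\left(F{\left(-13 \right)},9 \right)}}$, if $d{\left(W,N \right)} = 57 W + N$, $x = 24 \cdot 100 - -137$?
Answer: $\frac{2537}{18933} \approx 0.134$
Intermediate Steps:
$F{\left(V \right)} = -6 + 2 V^{2}$ ($F{\left(V \right)} = \left(V^{2} + V^{2}\right) - 6 = 2 V^{2} - 6 = -6 + 2 V^{2}$)
$x = 2537$ ($x = 2400 + 137 = 2537$)
$d{\left(W,N \right)} = N + 57 W$
$\frac{x}{d{\left(F{\left(-13 \right)},9 \right)}} = \frac{2537}{9 + 57 \left(-6 + 2 \left(-13\right)^{2}\right)} = \frac{2537}{9 + 57 \left(-6 + 2 \cdot 169\right)} = \frac{2537}{9 + 57 \left(-6 + 338\right)} = \frac{2537}{9 + 57 \cdot 332} = \frac{2537}{9 + 18924} = \frac{2537}{18933}$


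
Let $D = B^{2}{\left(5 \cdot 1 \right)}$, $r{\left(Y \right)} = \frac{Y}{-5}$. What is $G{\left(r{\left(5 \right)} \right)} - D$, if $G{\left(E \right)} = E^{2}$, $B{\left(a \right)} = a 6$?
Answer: $-899$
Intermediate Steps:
$r{\left(Y \right)} = - \frac{Y}{5}$ ($r{\left(Y \right)} = Y \left(- \frac{1}{5}\right) = - \frac{Y}{5}$)
$B{\left(a \right)} = 6 a$
$D = 900$ ($D = \left(6 \cdot 5 \cdot 1\right)^{2} = \left(6 \cdot 5\right)^{2} = 30^{2} = 900$)
$G{\left(r{\left(5 \right)} \right)} - D = \left(\left(- \frac{1}{5}\right) 5\right)^{2} - 900 = \left(-1\right)^{2} - 900 = 1 - 900 = -899$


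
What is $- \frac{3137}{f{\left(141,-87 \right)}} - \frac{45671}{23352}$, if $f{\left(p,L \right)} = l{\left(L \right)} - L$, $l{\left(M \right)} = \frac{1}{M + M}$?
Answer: $- \frac{13437730903}{353479224} \approx -38.016$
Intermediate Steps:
$l{\left(M \right)} = \frac{1}{2 M}$
$f{\left(p,L \right)} = \frac{1}{2 L} - L$
$- \frac{3137}{f{\left(141,-87 \right)}} - \frac{45671}{23352} = - \frac{3137}{\frac{1}{2 \left(-87\right)} - -87} - \frac{45671}{23352} = - \frac{3137}{\frac{1}{2} \left(- \frac{1}{87}\right) + 87} - \frac{45671}{23352} = - \frac{3137}{- \frac{1}{174} + 87} - \frac{45671}{23352} = - \frac{3137}{\frac{15137}{174}} - \frac{45671}{23352} = \left(-3137\right) \frac{174}{15137} - \frac{45671}{23352} = - \frac{545838}{15137} - \frac{45671}{23352} = - \frac{13437730903}{353479224}$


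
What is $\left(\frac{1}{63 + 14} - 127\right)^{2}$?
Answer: $\frac{95609284}{5929} \approx 16126.0$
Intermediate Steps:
$\left(\frac{1}{63 + 14} - 127\right)^{2} = \left(\frac{1}{77} - 127\right)^{2} = \left(- \frac{9778}{77}\right)^{2} = \frac{95609284}{5929}$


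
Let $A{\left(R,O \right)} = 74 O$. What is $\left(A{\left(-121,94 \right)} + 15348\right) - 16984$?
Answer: $5320$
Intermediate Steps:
$\left(A{\left(-121,94 \right)} + 15348\right) - 16984 = \left(74 \cdot 94 + 15348\right) - 16984 = \left(6956 + 15348\right) - 16984 = 22304 - 16984 = 5320$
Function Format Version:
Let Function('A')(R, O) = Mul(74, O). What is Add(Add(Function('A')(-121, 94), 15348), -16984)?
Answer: 5320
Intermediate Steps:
Add(Add(Function('A')(-121, 94), 15348), -16984) = Add(Add(Mul(74, 94), 15348), -16984) = Add(Add(6956, 15348), -16984) = Add(22304, -16984) = 5320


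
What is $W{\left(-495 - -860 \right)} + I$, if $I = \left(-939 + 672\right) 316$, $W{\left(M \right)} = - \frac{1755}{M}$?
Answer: $- \frac{6159507}{73} \approx -84377.0$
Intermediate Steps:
$I = -84372$ ($I = \left(-267\right) 316 = -84372$)
$W{\left(-495 - -860 \right)} + I = - \frac{1755}{-495 - -860} - 84372 = - \frac{1755}{-495 + 860} - 84372 = - \frac{1755}{365} - 84372 = \left(-1755\right) \frac{1}{365} - 84372 = - \frac{351}{73} - 84372 = - \frac{6159507}{73}$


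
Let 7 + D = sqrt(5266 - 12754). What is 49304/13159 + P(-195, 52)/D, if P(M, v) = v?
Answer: 4*(-84785*I + 295824*sqrt(13))/(13159*(7*I + 24*sqrt(13))) ≈ 3.6985 - 0.59702*I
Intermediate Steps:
D = -7 + 24*I*sqrt(13) (D = -7 + sqrt(5266 - 12754) = -7 + sqrt(-7488) = -7 + 24*I*sqrt(13) ≈ -7.0 + 86.533*I)
49304/13159 + P(-195, 52)/D = 49304/13159 + 52/(-7 + 24*I*sqrt(13))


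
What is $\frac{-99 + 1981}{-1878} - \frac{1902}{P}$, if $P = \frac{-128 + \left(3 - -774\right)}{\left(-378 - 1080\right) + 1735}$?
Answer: $- \frac{495326615}{609411} \approx -812.8$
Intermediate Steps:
$P = \frac{649}{277}$ ($P = \frac{-128 + \left(3 + 774\right)}{\left(-378 - 1080\right) + 1735} = \frac{-128 + 777}{-1458 + 1735} = \frac{649}{277} \approx 2.343$)
$\frac{-99 + 1981}{-1878} - \frac{1902}{P} = \frac{-99 + 1981}{-1878} - \frac{1902}{\frac{649}{277}} = 1882 \left(- \frac{1}{1878}\right) - \frac{526854}{649} = - \frac{941}{939} - \frac{526854}{649} = - \frac{495326615}{609411}$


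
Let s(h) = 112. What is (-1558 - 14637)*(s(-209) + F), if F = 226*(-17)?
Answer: 60407350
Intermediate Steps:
F = -3842
(-1558 - 14637)*(s(-209) + F) = (-1558 - 14637)*(112 - 3842) = -16195*(-3730) = 60407350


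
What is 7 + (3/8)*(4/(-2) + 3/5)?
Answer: 259/40 ≈ 6.4750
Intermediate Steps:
7 + (3/8)*(4/(-2) + 3/5) = 7 + (3*(⅛))*(4*(-½) + 3*(⅕)) = 7 + 3*(-2 + ⅗)/8 = 7 + (3/8)*(-7/5) = 7 - 21/40 = 259/40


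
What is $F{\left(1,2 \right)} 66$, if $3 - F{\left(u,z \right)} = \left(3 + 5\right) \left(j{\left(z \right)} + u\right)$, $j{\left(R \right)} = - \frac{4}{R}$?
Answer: $726$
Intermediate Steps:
$F{\left(u,z \right)} = 3 - 8 u + \frac{32}{z}$ ($F{\left(u,z \right)} = 3 - \left(3 + 5\right) \left(- \frac{4}{z} + u\right) = 3 - 8 \left(u - \frac{4}{z}\right) = 3 - \left(- \frac{32}{z} + 8 u\right) = 3 - 8 u + \frac{32}{z}$)
$F{\left(1,2 \right)} 66 = \left(3 - 8 + \frac{32}{2}\right) 66 = \left(3 - 8 + 32 \cdot \frac{1}{2}\right) 66 = \left(3 - 8 + 16\right) 66 = 11 \cdot 66 = 726$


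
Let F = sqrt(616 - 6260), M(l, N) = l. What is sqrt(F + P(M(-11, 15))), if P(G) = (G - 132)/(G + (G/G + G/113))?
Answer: sqrt(18437419 + 2603762*I*sqrt(1411))/1141 ≈ 6.731 + 5.5807*I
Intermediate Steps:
P(G) = (-132 + G)/(1 + 114*G/113) (P(G) = (-132 + G)/(G + (1 + G*(1/113))) = (-132 + G)/(G + (1 + G/113)) = (-132 + G)/(1 + 114*G/113))
F = 2*I*sqrt(1411) (F = sqrt(-5644) = 2*I*sqrt(1411) ≈ 75.127*I)
sqrt(F + P(M(-11, 15))) = sqrt(2*I*sqrt(1411) + 113*(-132 - 11)/(113 + 114*(-11))) = sqrt(2*I*sqrt(1411) + 113*(-143)/(113 - 1254)) = sqrt(2*I*sqrt(1411) + 113*(-143)/(-1141)) = sqrt(2*I*sqrt(1411) + 113*(-1/1141)*(-143)) = sqrt(2*I*sqrt(1411) + 16159/1141) = sqrt(16159/1141 + 2*I*sqrt(1411))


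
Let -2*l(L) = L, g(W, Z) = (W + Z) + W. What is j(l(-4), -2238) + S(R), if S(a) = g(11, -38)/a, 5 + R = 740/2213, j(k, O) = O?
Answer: -23071942/10325 ≈ -2234.6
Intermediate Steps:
g(W, Z) = Z + 2*W
l(L) = -L/2
R = -10325/2213 (R = -5 + 740/2213 = -10325/2213 ≈ -4.6656)
S(a) = -16/a (S(a) = (-38 + 2*11)/a = (-38 + 22)/a = -16/a)
j(l(-4), -2238) + S(R) = -2238 - 16/(-10325/2213) = -2238 - 16*(-2213/10325) = -2238 + 35408/10325 = -23071942/10325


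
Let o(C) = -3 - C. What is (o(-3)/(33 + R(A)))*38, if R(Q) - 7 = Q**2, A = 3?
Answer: 0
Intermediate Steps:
R(Q) = 7 + Q**2
(o(-3)/(33 + R(A)))*38 = ((-3 - 1*(-3))/(33 + (7 + 3**2)))*38 = ((-3 + 3)/(33 + (7 + 9)))*38 = (0/(33 + 16))*38 = (0/49)*38 = (0*(1/49))*38 = 0*38 = 0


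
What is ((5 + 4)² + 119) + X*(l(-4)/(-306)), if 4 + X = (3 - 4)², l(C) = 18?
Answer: 3403/17 ≈ 200.18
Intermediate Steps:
X = -3 (X = -4 + (3 - 4)² = -4 + (-1)² = -4 + 1 = -3)
((5 + 4)² + 119) + X*(l(-4)/(-306)) = ((5 + 4)² + 119) - 54/(-306) = (9² + 119) - 54*(-1)/306 = (81 + 119) - 3*(-1/17) = 200 + 3/17 = 3403/17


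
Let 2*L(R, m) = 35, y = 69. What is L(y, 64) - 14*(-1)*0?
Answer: 35/2 ≈ 17.500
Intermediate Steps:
L(R, m) = 35/2 (L(R, m) = (½)*35 = 35/2)
L(y, 64) - 14*(-1)*0 = 35/2 - 14*(-1)*0 = 35/2 - (-14)*0 = 35/2 - 1*0 = 35/2 + 0 = 35/2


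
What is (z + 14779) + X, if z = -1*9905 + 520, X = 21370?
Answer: 26764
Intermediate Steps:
z = -9385 (z = -9905 + 520 = -9385)
(z + 14779) + X = (-9385 + 14779) + 21370 = 5394 + 21370 = 26764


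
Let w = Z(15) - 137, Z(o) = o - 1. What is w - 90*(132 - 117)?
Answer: -1473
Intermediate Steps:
Z(o) = -1 + o
w = -123 (w = (-1 + 15) - 137 = 14 - 137 = -123)
w - 90*(132 - 117) = -123 - 90*(132 - 117) = -123 - 90*15 = -123 - 1350 = -1473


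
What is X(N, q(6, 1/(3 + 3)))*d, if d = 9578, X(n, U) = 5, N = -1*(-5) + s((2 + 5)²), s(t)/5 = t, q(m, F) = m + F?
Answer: 47890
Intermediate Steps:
q(m, F) = F + m
s(t) = 5*t
N = 250 (N = -1*(-5) + 5*(2 + 5)² = 5 + 5*7² = 5 + 5*49 = 5 + 245 = 250)
X(N, q(6, 1/(3 + 3)))*d = 5*9578 = 47890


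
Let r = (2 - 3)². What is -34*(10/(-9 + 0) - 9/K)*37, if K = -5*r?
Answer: -38998/45 ≈ -866.62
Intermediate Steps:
r = 1 (r = (-1)² = 1)
K = -5 (K = -5*1 = -5)
-34*(10/(-9 + 0) - 9/K)*37 = -34*(10/(-9 + 0) - 9/(-5))*37 = -34*(10/(-9) - 9*(-⅕))*37 = -34*(10*(-⅑) + 9/5)*37 = -34*(-10/9 + 9/5)*37 = -34*31/45*37 = -1054/45*37 = -38998/45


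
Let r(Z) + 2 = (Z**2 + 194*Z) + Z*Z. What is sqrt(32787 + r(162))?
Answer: sqrt(116701) ≈ 341.62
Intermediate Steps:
r(Z) = -2 + 2*Z**2 + 194*Z (r(Z) = -2 + ((Z**2 + 194*Z) + Z*Z) = -2 + ((Z**2 + 194*Z) + Z**2) = -2 + (2*Z**2 + 194*Z) = -2 + 2*Z**2 + 194*Z)
sqrt(32787 + r(162)) = sqrt(32787 + (-2 + 2*162**2 + 194*162)) = sqrt(32787 + (-2 + 2*26244 + 31428)) = sqrt(32787 + (-2 + 52488 + 31428)) = sqrt(32787 + 83914) = sqrt(116701)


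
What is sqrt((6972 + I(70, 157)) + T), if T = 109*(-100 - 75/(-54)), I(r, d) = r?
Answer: I*sqrt(133438)/6 ≈ 60.882*I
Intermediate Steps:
T = -193475/18 (T = 109*(-100 - 75*(-1/54)) = 109*(-100 + 25/18) = 109*(-1775/18) = -193475/18 ≈ -10749.)
sqrt((6972 + I(70, 157)) + T) = sqrt((6972 + 70) - 193475/18) = sqrt(7042 - 193475/18) = sqrt(-66719/18) = I*sqrt(133438)/6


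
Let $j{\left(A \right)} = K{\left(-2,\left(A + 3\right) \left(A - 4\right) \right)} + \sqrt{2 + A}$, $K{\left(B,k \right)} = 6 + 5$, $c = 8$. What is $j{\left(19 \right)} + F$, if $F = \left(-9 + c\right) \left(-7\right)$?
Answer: $18 + \sqrt{21} \approx 22.583$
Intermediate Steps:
$K{\left(B,k \right)} = 11$
$j{\left(A \right)} = 11 + \sqrt{2 + A}$
$F = 7$ ($F = \left(-9 + 8\right) \left(-7\right) = \left(-1\right) \left(-7\right) = 7$)
$j{\left(19 \right)} + F = \left(11 + \sqrt{2 + 19}\right) + 7 = \left(11 + \sqrt{21}\right) + 7 = 18 + \sqrt{21}$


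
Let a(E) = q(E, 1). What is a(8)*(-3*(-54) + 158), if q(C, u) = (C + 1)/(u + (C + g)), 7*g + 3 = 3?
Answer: 320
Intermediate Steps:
g = 0 (g = -3/7 + (⅐)*3 = -3/7 + 3/7 = 0)
q(C, u) = (1 + C)/(C + u) (q(C, u) = (C + 1)/(u + (C + 0)) = (1 + C)/(u + C) = (1 + C)/(C + u))
a(E) = 1 (a(E) = (1 + E)/(E + 1) = (1 + E)/(1 + E) = 1)
a(8)*(-3*(-54) + 158) = 1*(-3*(-54) + 158) = 1*(162 + 158) = 1*320 = 320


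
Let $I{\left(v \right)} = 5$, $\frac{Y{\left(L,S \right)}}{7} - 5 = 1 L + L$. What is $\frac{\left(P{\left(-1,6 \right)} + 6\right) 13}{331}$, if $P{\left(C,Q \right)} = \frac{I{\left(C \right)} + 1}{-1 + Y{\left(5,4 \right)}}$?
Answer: $\frac{315}{1324} \approx 0.23792$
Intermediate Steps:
$Y{\left(L,S \right)} = 35 + 14 L$ ($Y{\left(L,S \right)} = 35 + 7 \left(1 L + L\right) = 35 + 7 \left(L + L\right) = 35 + 7 \cdot 2 L = 35 + 14 L$)
$P{\left(C,Q \right)} = \frac{3}{52}$ ($P{\left(C,Q \right)} = \frac{5 + 1}{-1 + \left(35 + 14 \cdot 5\right)} = \frac{6}{-1 + \left(35 + 70\right)} = \frac{6}{-1 + 105} = \frac{6}{104} = 6 \cdot \frac{1}{104} = \frac{3}{52}$)
$\frac{\left(P{\left(-1,6 \right)} + 6\right) 13}{331} = \frac{\left(\frac{3}{52} + 6\right) 13}{331} = \frac{315}{52} \cdot 13 \cdot \frac{1}{331} = \frac{315}{4} \cdot \frac{1}{331} = \frac{315}{1324}$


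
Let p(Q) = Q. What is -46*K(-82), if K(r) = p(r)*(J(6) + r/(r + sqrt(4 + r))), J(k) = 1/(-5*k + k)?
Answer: 72881641/20406 + 154652*I*sqrt(78)/3401 ≈ 3571.6 + 401.6*I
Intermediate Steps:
J(k) = -1/(4*k) (J(k) = 1/(-4*k) = -1/(4*k))
K(r) = r*(-1/24 + r/(r + sqrt(4 + r))) (K(r) = r*(-1/4/6 + r/(r + sqrt(4 + r))) = r*(-1/4*1/6 + r/(r + sqrt(4 + r))) = r*(-1/24 + r/(r + sqrt(4 + r))))
-46*K(-82) = -23*(-82)*(-sqrt(4 - 82) + 23*(-82))/(12*(-82 + sqrt(4 - 82))) = -23*(-82)*(-sqrt(-78) - 1886)/(12*(-82 + sqrt(-78))) = -23*(-82)*(-I*sqrt(78) - 1886)/(12*(-82 + I*sqrt(78))) = -23*(-82)*(-1886 - I*sqrt(78))/(12*(-82 + I*sqrt(78))) = -(-943)*(-1886 - I*sqrt(78))/(6*(-82 + I*sqrt(78))) = 943*(-1886 - I*sqrt(78))/(6*(-82 + I*sqrt(78)))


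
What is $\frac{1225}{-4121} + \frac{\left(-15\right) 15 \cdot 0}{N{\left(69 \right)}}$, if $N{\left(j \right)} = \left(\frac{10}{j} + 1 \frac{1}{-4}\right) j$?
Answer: $- \frac{1225}{4121} \approx -0.29726$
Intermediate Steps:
$N{\left(j \right)} = j \left(- \frac{1}{4} + \frac{10}{j}\right)$ ($N{\left(j \right)} = \left(\frac{10}{j} + 1 \left(- \frac{1}{4}\right)\right) j = \left(\frac{10}{j} - \frac{1}{4}\right) j = \left(- \frac{1}{4} + \frac{10}{j}\right) j = j \left(- \frac{1}{4} + \frac{10}{j}\right)$)
$\frac{1225}{-4121} + \frac{\left(-15\right) 15 \cdot 0}{N{\left(69 \right)}} = \frac{1225}{-4121} + \frac{\left(-15\right) 15 \cdot 0}{10 - \frac{69}{4}} = 1225 \left(- \frac{1}{4121}\right) + \frac{\left(-225\right) 0}{10 - \frac{69}{4}} = - \frac{1225}{4121} + \frac{0}{- \frac{29}{4}} = - \frac{1225}{4121} + 0 \left(- \frac{4}{29}\right) = - \frac{1225}{4121} + 0 = - \frac{1225}{4121}$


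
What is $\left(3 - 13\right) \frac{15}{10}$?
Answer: $-15$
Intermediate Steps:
$\left(3 - 13\right) \frac{15}{10} = - 10 \cdot 15 \cdot \frac{1}{10} = \left(-10\right) \frac{3}{2} = -15$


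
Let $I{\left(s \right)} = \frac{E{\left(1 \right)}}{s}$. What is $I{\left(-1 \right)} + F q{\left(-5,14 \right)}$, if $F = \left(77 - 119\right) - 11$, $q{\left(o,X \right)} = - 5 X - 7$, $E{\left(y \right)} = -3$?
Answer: $4084$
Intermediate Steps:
$q{\left(o,X \right)} = -7 - 5 X$ ($q{\left(o,X \right)} = - 5 X - 7 = -7 - 5 X$)
$F = -53$ ($F = -42 - 11 = -53$)
$I{\left(s \right)} = - \frac{3}{s}$
$I{\left(-1 \right)} + F q{\left(-5,14 \right)} = - \frac{3}{-1} - 53 \left(-7 - 70\right) = \left(-3\right) \left(-1\right) - 53 \left(-7 - 70\right) = 3 - -4081 = 3 + 4081 = 4084$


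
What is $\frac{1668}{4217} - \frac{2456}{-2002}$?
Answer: $\frac{6848144}{4221217} \approx 1.6223$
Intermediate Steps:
$\frac{1668}{4217} - \frac{2456}{-2002} = 1668 \cdot \frac{1}{4217} - - \frac{1228}{1001} = \frac{1668}{4217} + \frac{1228}{1001} = \frac{6848144}{4221217}$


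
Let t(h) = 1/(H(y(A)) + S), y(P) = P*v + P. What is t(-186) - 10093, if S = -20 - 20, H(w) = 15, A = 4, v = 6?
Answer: -252326/25 ≈ -10093.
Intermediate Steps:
y(P) = 7*P (y(P) = P*6 + P = 6*P + P = 7*P)
S = -40
t(h) = -1/25 (t(h) = 1/(15 - 40) = 1/(-25) = -1/25)
t(-186) - 10093 = -1/25 - 10093 = -252326/25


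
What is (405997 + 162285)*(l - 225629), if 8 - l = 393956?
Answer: -352094456714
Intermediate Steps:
l = -393948 (l = 8 - 1*393956 = 8 - 393956 = -393948)
(405997 + 162285)*(l - 225629) = (405997 + 162285)*(-393948 - 225629) = 568282*(-619577) = -352094456714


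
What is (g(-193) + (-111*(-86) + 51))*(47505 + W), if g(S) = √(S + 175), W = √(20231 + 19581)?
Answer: 3*(3199 + I*√2)*(47505 + 2*√9953) ≈ 4.5782e+8 + 2.0239e+5*I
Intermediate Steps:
W = 2*√9953 (W = √39812 = 2*√9953 ≈ 199.53)
g(S) = √(175 + S)
(g(-193) + (-111*(-86) + 51))*(47505 + W) = (√(175 - 193) + (-111*(-86) + 51))*(47505 + 2*√9953) = (√(-18) + (9546 + 51))*(47505 + 2*√9953) = (3*I*√2 + 9597)*(47505 + 2*√9953) = (9597 + 3*I*√2)*(47505 + 2*√9953)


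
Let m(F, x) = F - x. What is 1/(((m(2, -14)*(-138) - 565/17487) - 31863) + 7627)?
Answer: -17487/462426793 ≈ -3.7816e-5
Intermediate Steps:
1/(((m(2, -14)*(-138) - 565/17487) - 31863) + 7627) = 1/((((2 - 1*(-14))*(-138) - 565/17487) - 31863) + 7627) = 1/((((2 + 14)*(-138) - 565*1/17487) - 31863) + 7627) = 1/(((16*(-138) - 565/17487) - 31863) + 7627) = 1/(((-2208 - 565/17487) - 31863) + 7627) = 1/((-38611861/17487 - 31863) + 7627) = 1/(-595800142/17487 + 7627) = 1/(-462426793/17487) = -17487/462426793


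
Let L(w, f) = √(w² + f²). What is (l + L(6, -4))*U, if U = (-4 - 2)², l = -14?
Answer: -504 + 72*√13 ≈ -244.40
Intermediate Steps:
U = 36 (U = (-6)² = 36)
L(w, f) = √(f² + w²)
(l + L(6, -4))*U = (-14 + √((-4)² + 6²))*36 = (-14 + √(16 + 36))*36 = (-14 + √52)*36 = (-14 + 2*√13)*36 = -504 + 72*√13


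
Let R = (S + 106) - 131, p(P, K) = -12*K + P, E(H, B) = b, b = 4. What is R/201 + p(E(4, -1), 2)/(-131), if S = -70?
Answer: -8425/26331 ≈ -0.31996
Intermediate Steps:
E(H, B) = 4
p(P, K) = P - 12*K
R = -95 (R = (-70 + 106) - 131 = 36 - 131 = -95)
R/201 + p(E(4, -1), 2)/(-131) = -95/201 + (4 - 12*2)/(-131) = -95*1/201 + (4 - 24)*(-1/131) = -95/201 - 20*(-1/131) = -95/201 + 20/131 = -8425/26331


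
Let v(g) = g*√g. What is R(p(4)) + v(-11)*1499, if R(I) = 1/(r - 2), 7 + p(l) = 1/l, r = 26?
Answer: 1/24 - 16489*I*√11 ≈ 0.041667 - 54688.0*I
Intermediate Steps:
p(l) = -7 + 1/l
R(I) = 1/24 (R(I) = 1/(26 - 2) = 1/24)
v(g) = g^(3/2)
R(p(4)) + v(-11)*1499 = 1/24 + (-11)^(3/2)*1499 = 1/24 - 11*I*√11*1499 = 1/24 - 16489*I*√11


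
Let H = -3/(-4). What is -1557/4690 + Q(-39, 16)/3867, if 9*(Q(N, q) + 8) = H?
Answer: -36348289/108817380 ≈ -0.33403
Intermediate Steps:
H = ¾ (H = -3*(-¼) = ¾ ≈ 0.75000)
Q(N, q) = -95/12 (Q(N, q) = -8 + (⅑)*(¾) = -8 + 1/12 = -95/12)
-1557/4690 + Q(-39, 16)/3867 = -1557/4690 - 95/12/3867 = -1557*1/4690 - 95/12*1/3867 = -1557/4690 - 95/46404 = -36348289/108817380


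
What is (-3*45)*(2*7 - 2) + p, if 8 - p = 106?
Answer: -1718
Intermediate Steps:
p = -98 (p = 8 - 1*106 = 8 - 106 = -98)
(-3*45)*(2*7 - 2) + p = (-3*45)*(2*7 - 2) - 98 = -135*(14 - 2) - 98 = -135*12 - 98 = -1620 - 98 = -1718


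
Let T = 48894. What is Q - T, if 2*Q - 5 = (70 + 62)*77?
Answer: -87619/2 ≈ -43810.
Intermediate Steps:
Q = 10169/2 (Q = 5/2 + ((70 + 62)*77)/2 = 5/2 + (132*77)/2 = 5/2 + (1/2)*10164 = 5/2 + 5082 = 10169/2 ≈ 5084.5)
Q - T = 10169/2 - 1*48894 = 10169/2 - 48894 = -87619/2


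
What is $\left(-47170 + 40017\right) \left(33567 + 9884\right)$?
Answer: $-310805003$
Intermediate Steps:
$\left(-47170 + 40017\right) \left(33567 + 9884\right) = \left(-7153\right) 43451 = -310805003$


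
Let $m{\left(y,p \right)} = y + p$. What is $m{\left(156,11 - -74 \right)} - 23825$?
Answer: $-23584$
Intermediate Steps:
$m{\left(y,p \right)} = p + y$
$m{\left(156,11 - -74 \right)} - 23825 = \left(\left(11 - -74\right) + 156\right) - 23825 = \left(\left(11 + 74\right) + 156\right) - 23825 = \left(85 + 156\right) - 23825 = 241 - 23825 = -23584$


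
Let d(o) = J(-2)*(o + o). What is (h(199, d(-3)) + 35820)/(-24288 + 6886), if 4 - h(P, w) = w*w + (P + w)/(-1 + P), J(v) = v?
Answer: -7064429/3445596 ≈ -2.0503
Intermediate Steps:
d(o) = -4*o (d(o) = -2*(o + o) = -4*o)
h(P, w) = 4 - w² - (P + w)/(-1 + P) (h(P, w) = 4 - (w*w + (P + w)/(-1 + P)) = 4 - (w² + (P + w)/(-1 + P)) = 4 + (-w² - (P + w)/(-1 + P)) = 4 - w² - (P + w)/(-1 + P))
(h(199, d(-3)) + 35820)/(-24288 + 6886) = ((-4 + (-4*(-3))² - (-4)*(-3) + 3*199 - 1*199*(-4*(-3))²)/(-1 + 199) + 35820)/(-24288 + 6886) = ((-4 + 12² - 1*12 + 597 - 1*199*12²)/198 + 35820)/(-17402) = ((-4 + 144 - 12 + 597 - 1*199*144)/198 + 35820)*(-1/17402) = ((-4 + 144 - 12 + 597 - 28656)/198 + 35820)*(-1/17402) = ((1/198)*(-27931) + 35820)*(-1/17402) = (-27931/198 + 35820)*(-1/17402) = (7064429/198)*(-1/17402) = -7064429/3445596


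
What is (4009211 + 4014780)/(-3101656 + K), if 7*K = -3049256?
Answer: -8023991/3537264 ≈ -2.2684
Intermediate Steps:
K = -435608 (K = (⅐)*(-3049256) = -435608)
(4009211 + 4014780)/(-3101656 + K) = (4009211 + 4014780)/(-3101656 - 435608) = 8023991/(-3537264) = 8023991*(-1/3537264) = -8023991/3537264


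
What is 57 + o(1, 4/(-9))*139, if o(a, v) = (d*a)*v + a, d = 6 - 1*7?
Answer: 2320/9 ≈ 257.78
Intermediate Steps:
d = -1 (d = 6 - 7 = -1)
o(a, v) = a - a*v (o(a, v) = (-a)*v + a = -a*v + a = a - a*v)
57 + o(1, 4/(-9))*139 = 57 + (1*(1 - 4/(-9)))*139 = 57 + (1*(1 - 4*(-1)/9))*139 = 57 + (1*(1 - 1*(-4/9)))*139 = 57 + (1*(1 + 4/9))*139 = 57 + (1*(13/9))*139 = 57 + (13/9)*139 = 57 + 1807/9 = 2320/9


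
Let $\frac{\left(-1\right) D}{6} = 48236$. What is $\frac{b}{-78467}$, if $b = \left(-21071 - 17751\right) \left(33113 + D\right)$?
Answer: $- \frac{9950195066}{78467} \approx -1.2681 \cdot 10^{5}$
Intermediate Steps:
$D = -289416$ ($D = \left(-6\right) 48236 = -289416$)
$b = 9950195066$ ($b = \left(-21071 - 17751\right) \left(33113 - 289416\right) = \left(-38822\right) \left(-256303\right) = 9950195066$)
$\frac{b}{-78467} = \frac{9950195066}{-78467} = 9950195066 \left(- \frac{1}{78467}\right) = - \frac{9950195066}{78467}$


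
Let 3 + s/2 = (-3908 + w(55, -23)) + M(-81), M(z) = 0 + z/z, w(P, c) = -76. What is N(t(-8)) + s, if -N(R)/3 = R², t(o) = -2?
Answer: -7984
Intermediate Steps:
N(R) = -3*R²
M(z) = 1 (M(z) = 0 + 1 = 1)
s = -7972 (s = -6 + 2*((-3908 - 76) + 1) = -6 + 2*(-3984 + 1) = -6 + 2*(-3983) = -6 - 7966 = -7972)
N(t(-8)) + s = -3*(-2)² - 7972 = -3*4 - 7972 = -12 - 7972 = -7984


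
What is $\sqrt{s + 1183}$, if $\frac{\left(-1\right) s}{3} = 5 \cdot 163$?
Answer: $i \sqrt{1262} \approx 35.525 i$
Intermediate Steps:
$s = -2445$ ($s = - 3 \cdot 5 \cdot 163 = \left(-3\right) 815 = -2445$)
$\sqrt{s + 1183} = \sqrt{-2445 + 1183} = \sqrt{-1262} = i \sqrt{1262}$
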